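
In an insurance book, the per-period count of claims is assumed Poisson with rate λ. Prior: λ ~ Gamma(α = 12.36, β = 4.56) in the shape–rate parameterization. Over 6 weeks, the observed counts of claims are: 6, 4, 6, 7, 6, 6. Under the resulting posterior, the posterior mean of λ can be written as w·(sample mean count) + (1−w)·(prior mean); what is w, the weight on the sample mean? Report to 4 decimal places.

0.5682

With a Gamma(shape α, rate β) prior, the Poisson likelihood is conjugate: the posterior is Gamma(α + ΣXᵢ, β + n).
Posterior mean = (α₀+S)/(β₀+n) = [n/(β₀+n)]·(S/n) + [β₀/(β₀+n)]·(α₀/β₀), so only n and β₀ enter the weight.
Weight on data w = n/(β₀+n) = 6/(4.56+6) = 6/10.56 = 0.5682.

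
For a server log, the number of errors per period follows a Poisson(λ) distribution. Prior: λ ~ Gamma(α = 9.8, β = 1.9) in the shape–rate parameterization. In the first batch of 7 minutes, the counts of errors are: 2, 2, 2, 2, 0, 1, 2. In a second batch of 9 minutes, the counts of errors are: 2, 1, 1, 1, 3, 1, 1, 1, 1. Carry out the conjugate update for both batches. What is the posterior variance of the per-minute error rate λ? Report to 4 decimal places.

0.1024

With a Gamma(shape α, rate β) prior, the Poisson likelihood is conjugate: the posterior is Gamma(α + ΣXᵢ, β + n).
Batch 1: sum of counts S = 11 over n = 7 minutes.
After batch 1: Gamma(α+S, β+n) = Gamma(9.8+11, 1.9+7) = Gamma(20.8, 8.9).
Batch 2: sum of counts S = 12 over n = 9 minutes.
After batch 2: Gamma(α+S, β+n) = Gamma(20.8+12, 8.9+9) = Gamma(32.8, 17.9).
Var = α/β² = 32.8/17.9² = 0.1024.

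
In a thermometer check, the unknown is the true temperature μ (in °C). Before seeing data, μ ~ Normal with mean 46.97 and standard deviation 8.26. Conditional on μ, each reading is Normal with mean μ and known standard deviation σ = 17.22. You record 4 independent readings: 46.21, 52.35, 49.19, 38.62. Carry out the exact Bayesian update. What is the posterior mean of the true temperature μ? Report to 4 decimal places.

46.7891

For Normal data with known variance σ², a Normal(μ₀, σ₀²) prior on μ is conjugate. Posterior precision = 1/σ₀² + n/σ²; posterior mean is the precision-weighted average of μ₀ and x̄.
Σxᵢ = 46.21 + 52.35 + 49.19 + 38.62 = 186.37, so n·x̄ = 186.37.
σ₀² = 8.26² = 68.2276, σ² = 17.22² = 296.5284; σ² + n·σ₀² = 296.5284 + 4·68.2276 = 569.4388.
Posterior mean = (μ₀/σ₀² + n·x̄/σ²)/(1/σ₀² + n/σ²) = (σ²·μ₀ + σ₀²·n·x̄)/(σ² + n·σ₀²) = (296.5284·46.97 + 68.2276·186.37)/569.4388 = 26643.51676/569.4388 = 46.7891.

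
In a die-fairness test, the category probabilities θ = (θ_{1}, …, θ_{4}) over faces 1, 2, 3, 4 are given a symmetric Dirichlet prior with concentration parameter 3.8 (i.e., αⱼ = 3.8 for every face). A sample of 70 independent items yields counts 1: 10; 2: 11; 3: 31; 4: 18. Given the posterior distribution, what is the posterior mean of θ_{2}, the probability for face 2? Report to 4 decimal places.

The Dirichlet prior is conjugate to the Multinomial likelihood: each posterior αⱼ = prior αⱼ + observed count nⱼ.
Posterior concentration: (13.8, 14.8, 34.8, 21.8), total = 85.2.
E[θ_{2}|data] = α_{2}/Σα = 14.8/85.2 = 0.1737.

0.1737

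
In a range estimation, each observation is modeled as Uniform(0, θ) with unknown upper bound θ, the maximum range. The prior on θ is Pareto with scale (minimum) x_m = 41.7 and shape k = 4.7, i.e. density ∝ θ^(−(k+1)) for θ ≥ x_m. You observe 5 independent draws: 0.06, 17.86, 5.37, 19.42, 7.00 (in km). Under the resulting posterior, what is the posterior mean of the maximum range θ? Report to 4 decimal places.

A Pareto(scale x_m, shape k) prior on the upper bound θ of Uniform(0, θ) is conjugate: posterior is Pareto(max(x_m, max xᵢ), k + n).
Sample maximum = 19.42; prior scale x_m = 41.7 → posterior scale = max = 41.70.
Posterior shape = 4.7 + 5 = 9.7.
E[θ|data] = k·x_m/(k−1) = 9.7·41.70/8.7 = 46.4931.

46.4931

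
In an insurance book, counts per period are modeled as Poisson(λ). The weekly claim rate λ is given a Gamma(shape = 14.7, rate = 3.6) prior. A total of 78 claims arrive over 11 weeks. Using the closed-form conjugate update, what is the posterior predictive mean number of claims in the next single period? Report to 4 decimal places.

With a Gamma(shape α, rate β) prior, the Poisson likelihood is conjugate: the posterior is Gamma(α + ΣXᵢ, β + n).
Posterior: Gamma(α+S, β+n) = Gamma(14.7+78, 3.6+11) = Gamma(92.7, 14.6).
The predictive distribution for one future period is NegBinom with mean α/β = 6.3493.

6.3493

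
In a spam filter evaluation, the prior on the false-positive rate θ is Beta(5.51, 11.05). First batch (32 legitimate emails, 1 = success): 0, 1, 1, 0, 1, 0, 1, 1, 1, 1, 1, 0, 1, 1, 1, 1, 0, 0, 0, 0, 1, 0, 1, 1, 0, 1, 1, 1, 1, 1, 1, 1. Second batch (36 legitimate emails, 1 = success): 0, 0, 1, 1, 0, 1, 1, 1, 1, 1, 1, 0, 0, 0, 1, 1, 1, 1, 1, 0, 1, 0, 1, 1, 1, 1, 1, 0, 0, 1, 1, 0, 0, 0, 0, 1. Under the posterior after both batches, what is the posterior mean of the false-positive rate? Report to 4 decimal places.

The Beta prior is conjugate to a Binomial/Bernoulli likelihood; the update adds successes to α and failures to β.
After batch 1: Beta(5.51+22, 11.05+10) = Beta(27.51, 21.05).
After batch 2: Beta(27.51+22, 21.05+14) = Beta(49.51, 35.05).
Posterior mean = α/(α+β) = 49.51/84.56 = 0.5855.

0.5855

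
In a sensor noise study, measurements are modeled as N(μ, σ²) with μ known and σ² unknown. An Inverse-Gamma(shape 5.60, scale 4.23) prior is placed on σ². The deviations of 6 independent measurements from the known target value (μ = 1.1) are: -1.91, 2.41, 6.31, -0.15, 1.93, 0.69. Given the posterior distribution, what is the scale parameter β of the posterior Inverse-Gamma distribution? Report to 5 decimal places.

With known mean μ and an Inverse-Gamma(α, β) prior on σ², the Normal likelihood is conjugate: posterior is Inv-Gamma(α + n/2, β + Σ(xᵢ−μ)²/2).
Σ(xᵢ−μ)² = (-1.91)² + (2.41)² + (6.31)² + (-0.15)² + (1.93)² + (0.69)² = 53.4958.
Posterior: Inv-Gamma(5.60 + 6/2, 4.23 + 53.4958/2) = Inv-Gamma(8.60, 30.97790).
Posterior β = 30.97790.

30.97790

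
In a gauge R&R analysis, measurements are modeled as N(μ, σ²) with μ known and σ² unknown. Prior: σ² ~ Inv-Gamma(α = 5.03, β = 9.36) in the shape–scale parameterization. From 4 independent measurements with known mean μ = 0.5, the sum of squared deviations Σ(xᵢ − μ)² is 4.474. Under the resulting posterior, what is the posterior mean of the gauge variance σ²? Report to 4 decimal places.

With known mean μ and an Inverse-Gamma(α, β) prior on σ², the Normal likelihood is conjugate: posterior is Inv-Gamma(α + n/2, β + Σ(xᵢ−μ)²/2).
Posterior: Inv-Gamma(5.03 + 4/2, 9.36 + 4.474/2) = Inv-Gamma(7.03, 11.5970).
E[σ²|data] = β/(α−1) = 11.5970/6.03 = 1.9232.

1.9232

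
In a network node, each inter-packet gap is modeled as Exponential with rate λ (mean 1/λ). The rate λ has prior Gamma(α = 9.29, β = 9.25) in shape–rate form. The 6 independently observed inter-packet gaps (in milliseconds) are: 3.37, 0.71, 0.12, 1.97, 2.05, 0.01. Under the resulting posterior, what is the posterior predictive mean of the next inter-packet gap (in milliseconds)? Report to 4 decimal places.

1.2232

With a Gamma(shape α, rate β) prior on the exponential rate λ, the posterior after n observations with total T = Σxᵢ is Gamma(α+n, β+T).
Sum of observations T = 8.23 milliseconds; n = 6.
Posterior: Gamma(9.29+6, 9.25+8.23) = Gamma(15.29, 17.48).
The predictive distribution for the next observation is Lomax; its mean is β/(α−1) = 17.48/14.29 = 1.2232.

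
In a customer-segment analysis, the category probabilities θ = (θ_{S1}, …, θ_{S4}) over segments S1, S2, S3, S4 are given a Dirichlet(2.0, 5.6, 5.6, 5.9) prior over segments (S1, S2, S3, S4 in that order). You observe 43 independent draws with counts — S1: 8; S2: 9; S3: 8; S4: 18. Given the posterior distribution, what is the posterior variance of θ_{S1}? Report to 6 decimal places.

The Dirichlet prior is conjugate to the Multinomial likelihood: each posterior αⱼ = prior αⱼ + observed count nⱼ.
Posterior concentration: (10.0, 14.6, 13.6, 23.9), total = 62.1.
Var[θ_j] = α_j(Σα−α_j)/((Σα)²(Σα+1)) = 10.0·52.1/(62.1²·63.1) = 0.002141.

0.002141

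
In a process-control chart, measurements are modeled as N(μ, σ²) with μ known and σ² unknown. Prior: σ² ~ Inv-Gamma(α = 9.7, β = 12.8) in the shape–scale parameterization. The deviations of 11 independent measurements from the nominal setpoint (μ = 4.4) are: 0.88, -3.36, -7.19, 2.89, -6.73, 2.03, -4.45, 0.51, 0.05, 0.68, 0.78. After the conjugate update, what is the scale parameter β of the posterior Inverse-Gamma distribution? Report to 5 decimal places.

With known mean μ and an Inverse-Gamma(α, β) prior on σ², the Normal likelihood is conjugate: posterior is Inv-Gamma(α + n/2, β + Σ(xᵢ−μ)²/2).
Σ(xᵢ−μ)² = (0.88)² + (-3.36)² + (-7.19)² + (2.89)² + (-6.73)² + (2.03)² + (-4.45)² + (0.51)² + (0.05)² + (0.68)² + (0.78)² = 142.6619.
Posterior: Inv-Gamma(9.7 + 11/2, 12.8 + 142.6619/2) = Inv-Gamma(15.20, 84.13095).
Posterior β = 84.13095.

84.13095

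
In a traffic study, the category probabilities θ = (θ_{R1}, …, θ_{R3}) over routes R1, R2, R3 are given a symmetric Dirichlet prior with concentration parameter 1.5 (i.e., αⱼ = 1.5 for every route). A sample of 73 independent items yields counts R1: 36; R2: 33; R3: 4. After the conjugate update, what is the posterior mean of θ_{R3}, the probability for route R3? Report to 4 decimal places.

0.0710

The Dirichlet prior is conjugate to the Multinomial likelihood: each posterior αⱼ = prior αⱼ + observed count nⱼ.
Posterior concentration: (37.5, 34.5, 5.5), total = 77.5.
E[θ_{R3}|data] = α_{R3}/Σα = 5.5/77.5 = 0.0710.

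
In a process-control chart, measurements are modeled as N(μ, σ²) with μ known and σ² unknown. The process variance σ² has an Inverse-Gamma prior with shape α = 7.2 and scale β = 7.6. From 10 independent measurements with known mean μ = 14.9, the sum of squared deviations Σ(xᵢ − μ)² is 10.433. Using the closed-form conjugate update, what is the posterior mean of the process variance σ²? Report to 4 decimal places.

With known mean μ and an Inverse-Gamma(α, β) prior on σ², the Normal likelihood is conjugate: posterior is Inv-Gamma(α + n/2, β + Σ(xᵢ−μ)²/2).
Posterior: Inv-Gamma(7.2 + 10/2, 7.6 + 10.433/2) = Inv-Gamma(12.20, 12.8165).
E[σ²|data] = β/(α−1) = 12.8165/11.20 = 1.1443.

1.1443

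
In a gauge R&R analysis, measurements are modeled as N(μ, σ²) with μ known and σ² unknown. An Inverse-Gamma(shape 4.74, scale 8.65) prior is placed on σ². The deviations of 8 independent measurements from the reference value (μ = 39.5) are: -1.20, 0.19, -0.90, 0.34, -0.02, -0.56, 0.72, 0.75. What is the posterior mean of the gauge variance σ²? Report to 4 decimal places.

1.3628

With known mean μ and an Inverse-Gamma(α, β) prior on σ², the Normal likelihood is conjugate: posterior is Inv-Gamma(α + n/2, β + Σ(xᵢ−μ)²/2).
Σ(xᵢ−μ)² = (-1.20)² + (0.19)² + (-0.90)² + (0.34)² + (-0.02)² + (-0.56)² + (0.72)² + (0.75)² = 3.7966.
Posterior: Inv-Gamma(4.74 + 8/2, 8.65 + 3.7966/2) = Inv-Gamma(8.74, 10.54830).
E[σ²|data] = β/(α−1) = 10.54830/7.74 = 1.3628.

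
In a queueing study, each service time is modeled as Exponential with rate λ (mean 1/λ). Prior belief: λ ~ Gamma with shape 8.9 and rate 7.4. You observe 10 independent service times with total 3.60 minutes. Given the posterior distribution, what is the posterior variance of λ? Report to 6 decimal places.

With a Gamma(shape α, rate β) prior on the exponential rate λ, the posterior after n observations with total T = Σxᵢ is Gamma(α+n, β+T).
Posterior: Gamma(8.9+10, 7.4+3.60) = Gamma(18.9, 11.00).
Var = α/β² = 0.156198.

0.156198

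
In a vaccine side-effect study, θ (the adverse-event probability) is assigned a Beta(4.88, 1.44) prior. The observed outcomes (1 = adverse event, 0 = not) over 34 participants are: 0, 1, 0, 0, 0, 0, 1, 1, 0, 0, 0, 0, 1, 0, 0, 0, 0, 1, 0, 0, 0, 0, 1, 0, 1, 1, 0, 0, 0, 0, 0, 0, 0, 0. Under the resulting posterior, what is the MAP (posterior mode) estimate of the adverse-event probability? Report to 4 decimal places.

0.3100

The Beta prior is conjugate to a Binomial/Bernoulli likelihood; the update adds successes to α and failures to β.
Posterior: Beta(α+k, β+n−k) = Beta(4.88+8, 1.44+26) = Beta(12.88, 27.44).
Mode of Beta(a,b) for a,b>1 is (a−1)/(a+b−2) = 11.88/38.32 = 0.3100.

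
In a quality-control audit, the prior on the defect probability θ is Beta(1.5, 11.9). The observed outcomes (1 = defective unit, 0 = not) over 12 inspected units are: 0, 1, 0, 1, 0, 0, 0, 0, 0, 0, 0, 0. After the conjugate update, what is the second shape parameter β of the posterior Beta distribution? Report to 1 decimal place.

The Beta prior is conjugate to a Binomial/Bernoulli likelihood; the update adds successes to α and failures to β.
Posterior: Beta(α+k, β+n−k) = Beta(1.5+2, 11.9+10) = Beta(3.5, 21.9).
Posterior β = 21.9.

21.9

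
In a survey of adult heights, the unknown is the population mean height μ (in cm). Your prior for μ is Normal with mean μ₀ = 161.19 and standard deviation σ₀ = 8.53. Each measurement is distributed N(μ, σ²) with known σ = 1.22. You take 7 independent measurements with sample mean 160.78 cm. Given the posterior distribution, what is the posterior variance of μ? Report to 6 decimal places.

0.212009

For Normal data with known variance σ², a Normal(μ₀, σ₀²) prior on μ is conjugate. Posterior precision = 1/σ₀² + n/σ²; posterior mean is the precision-weighted average of μ₀ and x̄.
σ₀² = 8.53² = 72.7609, σ² = 1.22² = 1.4884; σ² + n·σ₀² = 1.4884 + 7·72.7609 = 510.8147.
Posterior precision = 1/σ₀² + n/σ² = 1/72.7609 + 7/1.4884 = (σ² + n·σ₀²)/(σ₀²σ²) = 510.8147/(72.7609·1.4884); posterior variance σₙ² = σ₀²σ²/(σ² + n·σ₀²) = 72.7609·1.4884/510.8147 = 0.212009.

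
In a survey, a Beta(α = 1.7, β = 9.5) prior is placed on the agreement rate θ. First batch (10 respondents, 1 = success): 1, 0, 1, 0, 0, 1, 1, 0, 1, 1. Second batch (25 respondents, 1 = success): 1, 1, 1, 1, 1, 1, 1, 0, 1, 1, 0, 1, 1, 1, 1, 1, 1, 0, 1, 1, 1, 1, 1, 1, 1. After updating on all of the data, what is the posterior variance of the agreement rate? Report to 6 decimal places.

0.004864

The Beta prior is conjugate to a Binomial/Bernoulli likelihood; the update adds successes to α and failures to β.
After batch 1: Beta(1.7+6, 9.5+4) = Beta(7.7, 13.5).
After batch 2: Beta(7.7+22, 13.5+3) = Beta(29.7, 16.5).
Var = αβ/((α+β)²(α+β+1)) = 29.7·16.5/(46.2²·47.2) = 0.004864.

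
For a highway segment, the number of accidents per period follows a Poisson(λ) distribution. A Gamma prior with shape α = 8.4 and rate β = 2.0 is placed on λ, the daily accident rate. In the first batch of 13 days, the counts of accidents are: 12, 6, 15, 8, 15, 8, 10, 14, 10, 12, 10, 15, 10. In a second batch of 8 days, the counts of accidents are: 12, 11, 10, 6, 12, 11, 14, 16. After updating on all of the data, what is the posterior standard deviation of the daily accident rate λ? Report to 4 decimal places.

With a Gamma(shape α, rate β) prior, the Poisson likelihood is conjugate: the posterior is Gamma(α + ΣXᵢ, β + n).
Batch 1: sum of counts S = 145 over n = 13 days.
After batch 1: Gamma(α+S, β+n) = Gamma(8.4+145, 2.0+13) = Gamma(153.4, 15.0).
Batch 2: sum of counts S = 92 over n = 8 days.
After batch 2: Gamma(α+S, β+n) = Gamma(153.4+92, 15.0+8) = Gamma(245.4, 23.0).
SD = √α/β = √245.4/23.0 = 0.6811.

0.6811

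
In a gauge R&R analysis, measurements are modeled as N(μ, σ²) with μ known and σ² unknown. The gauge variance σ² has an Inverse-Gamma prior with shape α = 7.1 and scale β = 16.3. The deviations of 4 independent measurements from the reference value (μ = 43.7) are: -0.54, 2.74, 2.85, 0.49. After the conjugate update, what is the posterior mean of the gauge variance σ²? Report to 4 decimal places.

3.0100

With known mean μ and an Inverse-Gamma(α, β) prior on σ², the Normal likelihood is conjugate: posterior is Inv-Gamma(α + n/2, β + Σ(xᵢ−μ)²/2).
Σ(xᵢ−μ)² = (-0.54)² + (2.74)² + (2.85)² + (0.49)² = 16.1618.
Posterior: Inv-Gamma(7.1 + 4/2, 16.3 + 16.1618/2) = Inv-Gamma(9.10, 24.38090).
E[σ²|data] = β/(α−1) = 24.38090/8.10 = 3.0100.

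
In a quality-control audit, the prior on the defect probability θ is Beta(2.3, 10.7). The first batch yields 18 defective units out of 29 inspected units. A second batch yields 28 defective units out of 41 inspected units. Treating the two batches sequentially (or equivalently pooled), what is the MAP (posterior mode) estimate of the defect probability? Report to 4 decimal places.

0.5840

The Beta prior is conjugate to a Binomial/Bernoulli likelihood; the update adds successes to α and failures to β.
After batch 1: Beta(2.3+18, 10.7+11) = Beta(20.3, 21.7).
After batch 2: Beta(20.3+28, 21.7+13) = Beta(48.3, 34.7).
Mode of Beta(a,b) for a,b>1 is (a−1)/(a+b−2) = 47.3/81.0 = 0.5840.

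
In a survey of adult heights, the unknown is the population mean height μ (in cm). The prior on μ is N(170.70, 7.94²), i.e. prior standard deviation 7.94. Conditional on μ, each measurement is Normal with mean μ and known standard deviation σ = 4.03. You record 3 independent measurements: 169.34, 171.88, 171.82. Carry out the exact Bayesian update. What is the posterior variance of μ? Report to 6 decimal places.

For Normal data with known variance σ², a Normal(μ₀, σ₀²) prior on μ is conjugate. Posterior precision = 1/σ₀² + n/σ²; posterior mean is the precision-weighted average of μ₀ and x̄.
σ₀² = 7.94² = 63.0436, σ² = 4.03² = 16.2409; σ² + n·σ₀² = 16.2409 + 3·63.0436 = 205.3717.
Posterior precision = 1/σ₀² + n/σ² = 1/63.0436 + 3/16.2409 = (σ² + n·σ₀²)/(σ₀²σ²) = 205.3717/(63.0436·16.2409); posterior variance σₙ² = σ₀²σ²/(σ² + n·σ₀²) = 63.0436·16.2409/205.3717 = 4.985520.

4.985520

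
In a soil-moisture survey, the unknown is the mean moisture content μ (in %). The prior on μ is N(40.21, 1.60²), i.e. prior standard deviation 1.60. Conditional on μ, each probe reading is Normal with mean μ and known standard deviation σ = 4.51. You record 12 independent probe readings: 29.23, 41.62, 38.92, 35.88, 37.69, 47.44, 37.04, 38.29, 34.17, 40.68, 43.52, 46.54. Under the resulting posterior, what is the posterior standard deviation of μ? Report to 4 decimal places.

1.0098

For Normal data with known variance σ², a Normal(μ₀, σ₀²) prior on μ is conjugate. Posterior precision = 1/σ₀² + n/σ²; posterior mean is the precision-weighted average of μ₀ and x̄.
σ₀² = 1.60² = 2.56, σ² = 4.51² = 20.3401; σ² + n·σ₀² = 20.3401 + 12·2.56 = 51.0601.
Posterior precision = 1/σ₀² + n/σ² = 1/2.56 + 12/20.3401 = (σ² + n·σ₀²)/(σ₀²σ²) = 51.0601/(2.56·20.3401); posterior variance σₙ² = σ₀²σ²/(σ² + n·σ₀²) = 2.56·20.3401/51.0601 = 1.019792.
Posterior SD = √σₙ² = √(2.56·20.3401/51.0601) = 1.0098.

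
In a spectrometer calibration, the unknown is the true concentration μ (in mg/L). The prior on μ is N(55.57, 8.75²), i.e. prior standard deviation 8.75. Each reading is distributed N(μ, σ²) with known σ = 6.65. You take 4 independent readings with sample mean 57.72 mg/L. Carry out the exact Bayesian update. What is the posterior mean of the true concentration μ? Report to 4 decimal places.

57.4487

For Normal data with known variance σ², a Normal(μ₀, σ₀²) prior on μ is conjugate. Posterior precision = 1/σ₀² + n/σ²; posterior mean is the precision-weighted average of μ₀ and x̄.
n·x̄ = 4·57.72 = 230.88.
σ₀² = 8.75² = 76.5625, σ² = 6.65² = 44.2225; σ² + n·σ₀² = 44.2225 + 4·76.5625 = 350.4725.
Posterior mean = (μ₀/σ₀² + n·x̄/σ²)/(1/σ₀² + n/σ²) = (σ²·μ₀ + σ₀²·n·x̄)/(σ² + n·σ₀²) = (44.2225·55.57 + 76.5625·230.88)/350.4725 = 20134.194325/350.4725 = 57.4487.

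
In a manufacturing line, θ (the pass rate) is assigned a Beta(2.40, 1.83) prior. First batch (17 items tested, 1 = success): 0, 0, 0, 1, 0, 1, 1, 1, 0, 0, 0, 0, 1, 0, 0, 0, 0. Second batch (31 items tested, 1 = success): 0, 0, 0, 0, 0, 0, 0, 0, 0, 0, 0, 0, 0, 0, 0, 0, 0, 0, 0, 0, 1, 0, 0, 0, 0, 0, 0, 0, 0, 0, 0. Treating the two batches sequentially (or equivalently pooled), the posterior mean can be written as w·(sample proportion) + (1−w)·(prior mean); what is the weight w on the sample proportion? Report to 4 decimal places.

The Beta prior is conjugate to a Binomial/Bernoulli likelihood; the update adds successes to α and failures to β.
Total number of items tested: n = 17 + 31 = 48.
Posterior mean = (α₀+k)/(α₀+β₀+n) = [n/(α₀+β₀+n)]·(k/n) + [(α₀+β₀)/(α₀+β₀+n)]·α₀/(α₀+β₀), so only n and the prior enter the weight.
The weight on the data is w = n/(α₀+β₀+n) = 48/(2.40+1.83+48) = 48/52.23 = 0.9190.

0.9190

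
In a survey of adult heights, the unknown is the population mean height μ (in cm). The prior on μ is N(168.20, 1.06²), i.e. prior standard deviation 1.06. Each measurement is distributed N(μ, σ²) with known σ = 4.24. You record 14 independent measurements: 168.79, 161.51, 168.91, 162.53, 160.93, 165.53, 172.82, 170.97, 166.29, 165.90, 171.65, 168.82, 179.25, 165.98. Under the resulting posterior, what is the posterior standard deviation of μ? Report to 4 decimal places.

For Normal data with known variance σ², a Normal(μ₀, σ₀²) prior on μ is conjugate. Posterior precision = 1/σ₀² + n/σ²; posterior mean is the precision-weighted average of μ₀ and x̄.
σ₀² = 1.06² = 1.1236, σ² = 4.24² = 17.9776; σ² + n·σ₀² = 17.9776 + 14·1.1236 = 33.708.
Posterior precision = 1/σ₀² + n/σ² = 1/1.1236 + 14/17.9776 = (σ² + n·σ₀²)/(σ₀²σ²) = 33.708/(1.1236·17.9776); posterior variance σₙ² = σ₀²σ²/(σ² + n·σ₀²) = 1.1236·17.9776/33.708 = 0.599253.
Posterior SD = √σₙ² = √(1.1236·17.9776/33.708) = 0.7741.

0.7741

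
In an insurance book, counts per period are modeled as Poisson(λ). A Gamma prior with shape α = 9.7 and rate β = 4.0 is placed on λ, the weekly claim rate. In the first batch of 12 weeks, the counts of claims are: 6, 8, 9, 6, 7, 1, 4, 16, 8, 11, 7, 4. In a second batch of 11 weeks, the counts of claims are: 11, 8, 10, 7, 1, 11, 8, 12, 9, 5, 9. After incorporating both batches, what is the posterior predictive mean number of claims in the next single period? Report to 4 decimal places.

6.9519

With a Gamma(shape α, rate β) prior, the Poisson likelihood is conjugate: the posterior is Gamma(α + ΣXᵢ, β + n).
Batch 1: sum of counts S = 87 over n = 12 weeks.
After batch 1: Gamma(α+S, β+n) = Gamma(9.7+87, 4.0+12) = Gamma(96.7, 16.0).
Batch 2: sum of counts S = 91 over n = 11 weeks.
After batch 2: Gamma(α+S, β+n) = Gamma(96.7+91, 16.0+11) = Gamma(187.7, 27.0).
The predictive distribution for one future period is NegBinom with mean α/β = 6.9519.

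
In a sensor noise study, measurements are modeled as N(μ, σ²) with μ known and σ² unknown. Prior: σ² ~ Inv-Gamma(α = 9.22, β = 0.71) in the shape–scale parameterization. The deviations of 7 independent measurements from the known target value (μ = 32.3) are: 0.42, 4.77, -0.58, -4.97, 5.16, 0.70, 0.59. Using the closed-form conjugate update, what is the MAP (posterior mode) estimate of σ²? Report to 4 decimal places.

With known mean μ and an Inverse-Gamma(α, β) prior on σ², the Normal likelihood is conjugate: posterior is Inv-Gamma(α + n/2, β + Σ(xᵢ−μ)²/2).
Σ(xᵢ−μ)² = (0.42)² + (4.77)² + (-0.58)² + (-4.97)² + (5.16)² + (0.70)² + (0.59)² = 75.4303.
Posterior: Inv-Gamma(9.22 + 7/2, 0.71 + 75.4303/2) = Inv-Gamma(12.72, 38.42515).
Mode = β/(α+1) = 38.42515/13.72 = 2.8007.

2.8007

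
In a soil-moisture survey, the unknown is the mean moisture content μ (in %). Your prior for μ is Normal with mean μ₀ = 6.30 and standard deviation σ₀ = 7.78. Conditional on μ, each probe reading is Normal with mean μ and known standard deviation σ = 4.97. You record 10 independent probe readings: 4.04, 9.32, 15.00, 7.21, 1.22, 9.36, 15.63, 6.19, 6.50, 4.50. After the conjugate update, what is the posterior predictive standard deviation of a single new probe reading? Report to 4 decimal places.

For Normal data with known variance σ², a Normal(μ₀, σ₀²) prior on μ is conjugate. Posterior precision = 1/σ₀² + n/σ²; posterior mean is the precision-weighted average of μ₀ and x̄.
σ₀² = 7.78² = 60.5284, σ² = 4.97² = 24.7009; σ² + n·σ₀² = 24.7009 + 10·60.5284 = 629.9849.
Posterior precision = 1/σ₀² + n/σ² = 1/60.5284 + 10/24.7009 = (σ² + n·σ₀²)/(σ₀²σ²) = 629.9849/(60.5284·24.7009); posterior variance σₙ² = σ₀²σ²/(σ² + n·σ₀²) = 60.5284·24.7009/629.9849 = 2.373241.
Predictive variance for one new observation = σₙ² + σ² = 60.5284·24.7009/629.9849 + 24.7009 = σ²·(σ₀² + 629.9849)/629.9849 = 24.7009·690.5133/629.9849 = 27.074141; SD = √(24.7009·690.5133/629.9849) = 5.2033.

5.2033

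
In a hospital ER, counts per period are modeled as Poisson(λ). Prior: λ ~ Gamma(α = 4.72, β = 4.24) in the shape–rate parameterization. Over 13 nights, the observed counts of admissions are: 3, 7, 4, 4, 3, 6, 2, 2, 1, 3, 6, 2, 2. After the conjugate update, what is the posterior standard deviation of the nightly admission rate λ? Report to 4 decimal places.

With a Gamma(shape α, rate β) prior, the Poisson likelihood is conjugate: the posterior is Gamma(α + ΣXᵢ, β + n).
Sum of counts S = 45 over n = 13 nights.
Posterior: Gamma(α+S, β+n) = Gamma(4.72+45, 4.24+13) = Gamma(49.72, 17.24).
SD = √α/β = √49.72/17.24 = 0.4090.

0.4090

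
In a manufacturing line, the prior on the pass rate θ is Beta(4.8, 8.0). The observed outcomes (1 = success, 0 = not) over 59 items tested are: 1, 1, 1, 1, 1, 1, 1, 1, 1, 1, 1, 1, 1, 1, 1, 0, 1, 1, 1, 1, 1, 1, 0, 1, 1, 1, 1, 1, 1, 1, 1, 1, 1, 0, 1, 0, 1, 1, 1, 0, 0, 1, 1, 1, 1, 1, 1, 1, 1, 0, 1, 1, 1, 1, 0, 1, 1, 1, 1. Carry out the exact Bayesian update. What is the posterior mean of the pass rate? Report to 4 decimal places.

The Beta prior is conjugate to a Binomial/Bernoulli likelihood; the update adds successes to α and failures to β.
Posterior: Beta(α+k, β+n−k) = Beta(4.8+51, 8.0+8) = Beta(55.8, 16.0).
Posterior mean = α/(α+β) = 55.8/71.8 = 0.7772.

0.7772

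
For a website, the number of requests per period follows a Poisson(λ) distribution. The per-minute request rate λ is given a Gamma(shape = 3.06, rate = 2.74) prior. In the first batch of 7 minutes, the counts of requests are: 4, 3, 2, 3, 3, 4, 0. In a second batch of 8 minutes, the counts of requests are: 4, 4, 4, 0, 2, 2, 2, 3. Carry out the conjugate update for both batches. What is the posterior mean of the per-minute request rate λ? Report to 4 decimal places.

2.4273

With a Gamma(shape α, rate β) prior, the Poisson likelihood is conjugate: the posterior is Gamma(α + ΣXᵢ, β + n).
Batch 1: sum of counts S = 19 over n = 7 minutes.
After batch 1: Gamma(α+S, β+n) = Gamma(3.06+19, 2.74+7) = Gamma(22.06, 9.74).
Batch 2: sum of counts S = 21 over n = 8 minutes.
After batch 2: Gamma(α+S, β+n) = Gamma(22.06+21, 9.74+8) = Gamma(43.06, 17.74).
Posterior mean = α/β = 43.06/17.74 = 2.4273.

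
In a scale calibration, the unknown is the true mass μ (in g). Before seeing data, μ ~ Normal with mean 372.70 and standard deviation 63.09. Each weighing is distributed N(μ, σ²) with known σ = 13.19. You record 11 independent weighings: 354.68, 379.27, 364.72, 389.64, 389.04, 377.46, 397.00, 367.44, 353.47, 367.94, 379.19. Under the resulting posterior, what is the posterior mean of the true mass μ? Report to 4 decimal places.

374.5246

For Normal data with known variance σ², a Normal(μ₀, σ₀²) prior on μ is conjugate. Posterior precision = 1/σ₀² + n/σ²; posterior mean is the precision-weighted average of μ₀ and x̄.
Σxᵢ = 354.68 + 379.27 + 364.72 + 389.64 + 389.04 + 377.46 + 397.00 + 367.44 + 353.47 + 367.94 + 379.19 = 4119.85, so n·x̄ = 4119.85.
σ₀² = 63.09² = 3980.3481, σ² = 13.19² = 173.9761; σ² + n·σ₀² = 173.9761 + 11·3980.3481 = 43957.8052.
Posterior mean = (μ₀/σ₀² + n·x̄/σ²)/(1/σ₀² + n/σ²) = (σ²·μ₀ + σ₀²·n·x̄)/(σ² + n·σ₀²) = (173.9761·372.70 + 3980.3481·4119.85)/43957.8052 = 16463278.012255/43957.8052 = 374.5246.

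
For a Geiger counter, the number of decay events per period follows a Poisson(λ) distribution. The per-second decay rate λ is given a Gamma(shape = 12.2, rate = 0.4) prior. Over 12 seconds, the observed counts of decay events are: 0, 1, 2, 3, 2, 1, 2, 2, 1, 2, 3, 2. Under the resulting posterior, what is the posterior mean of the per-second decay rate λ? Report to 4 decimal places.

With a Gamma(shape α, rate β) prior, the Poisson likelihood is conjugate: the posterior is Gamma(α + ΣXᵢ, β + n).
Sum of counts S = 21 over n = 12 seconds.
Posterior: Gamma(α+S, β+n) = Gamma(12.2+21, 0.4+12) = Gamma(33.2, 12.4).
Posterior mean = α/β = 33.2/12.4 = 2.6774.

2.6774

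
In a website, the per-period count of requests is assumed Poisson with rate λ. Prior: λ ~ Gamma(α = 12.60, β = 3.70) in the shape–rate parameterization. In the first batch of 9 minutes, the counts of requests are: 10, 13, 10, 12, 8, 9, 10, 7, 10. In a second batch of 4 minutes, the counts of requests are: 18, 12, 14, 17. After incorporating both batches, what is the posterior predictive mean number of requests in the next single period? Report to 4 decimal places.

With a Gamma(shape α, rate β) prior, the Poisson likelihood is conjugate: the posterior is Gamma(α + ΣXᵢ, β + n).
Batch 1: sum of counts S = 89 over n = 9 minutes.
After batch 1: Gamma(α+S, β+n) = Gamma(12.60+89, 3.70+9) = Gamma(101.60, 12.70).
Batch 2: sum of counts S = 61 over n = 4 minutes.
After batch 2: Gamma(α+S, β+n) = Gamma(101.60+61, 12.70+4) = Gamma(162.60, 16.70).
The predictive distribution for one future period is NegBinom with mean α/β = 9.7365.

9.7365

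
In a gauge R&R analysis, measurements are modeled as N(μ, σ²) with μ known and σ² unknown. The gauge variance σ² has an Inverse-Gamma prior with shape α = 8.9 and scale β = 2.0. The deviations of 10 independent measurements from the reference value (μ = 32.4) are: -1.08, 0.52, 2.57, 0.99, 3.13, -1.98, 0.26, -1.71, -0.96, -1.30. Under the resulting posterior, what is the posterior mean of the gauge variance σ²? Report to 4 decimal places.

1.2536

With known mean μ and an Inverse-Gamma(α, β) prior on σ², the Normal likelihood is conjugate: posterior is Inv-Gamma(α + n/2, β + Σ(xᵢ−μ)²/2).
Σ(xᵢ−μ)² = (-1.08)² + (0.52)² + (2.57)² + (0.99)² + (3.13)² + (-1.98)² + (0.26)² + (-1.71)² + (-0.96)² + (-1.30)² = 28.3424.
Posterior: Inv-Gamma(8.9 + 10/2, 2.0 + 28.3424/2) = Inv-Gamma(13.90, 16.17120).
E[σ²|data] = β/(α−1) = 16.17120/12.90 = 1.2536.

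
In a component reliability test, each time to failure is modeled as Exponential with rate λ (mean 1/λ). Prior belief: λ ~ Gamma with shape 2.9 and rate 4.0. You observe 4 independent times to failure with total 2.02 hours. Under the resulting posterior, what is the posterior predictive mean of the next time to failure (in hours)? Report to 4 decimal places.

1.0203

With a Gamma(shape α, rate β) prior on the exponential rate λ, the posterior after n observations with total T = Σxᵢ is Gamma(α+n, β+T).
Posterior: Gamma(2.9+4, 4.0+2.02) = Gamma(6.9, 6.02).
The predictive distribution for the next observation is Lomax; its mean is β/(α−1) = 6.02/5.9 = 1.0203.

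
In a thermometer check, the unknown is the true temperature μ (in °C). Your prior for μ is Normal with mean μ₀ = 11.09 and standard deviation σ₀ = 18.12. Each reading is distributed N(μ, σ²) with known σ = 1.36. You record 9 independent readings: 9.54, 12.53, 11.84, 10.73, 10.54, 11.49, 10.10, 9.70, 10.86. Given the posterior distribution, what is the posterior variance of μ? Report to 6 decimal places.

0.205383

For Normal data with known variance σ², a Normal(μ₀, σ₀²) prior on μ is conjugate. Posterior precision = 1/σ₀² + n/σ²; posterior mean is the precision-weighted average of μ₀ and x̄.
σ₀² = 18.12² = 328.3344, σ² = 1.36² = 1.8496; σ² + n·σ₀² = 1.8496 + 9·328.3344 = 2956.8592.
Posterior precision = 1/σ₀² + n/σ² = 1/328.3344 + 9/1.8496 = (σ² + n·σ₀²)/(σ₀²σ²) = 2956.8592/(328.3344·1.8496); posterior variance σₙ² = σ₀²σ²/(σ² + n·σ₀²) = 328.3344·1.8496/2956.8592 = 0.205383.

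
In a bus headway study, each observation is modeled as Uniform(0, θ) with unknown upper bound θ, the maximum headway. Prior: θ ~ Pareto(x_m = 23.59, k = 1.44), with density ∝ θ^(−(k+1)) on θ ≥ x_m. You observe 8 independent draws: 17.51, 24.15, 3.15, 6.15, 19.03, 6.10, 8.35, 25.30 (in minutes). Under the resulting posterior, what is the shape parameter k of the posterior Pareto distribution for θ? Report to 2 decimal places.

A Pareto(scale x_m, shape k) prior on the upper bound θ of Uniform(0, θ) is conjugate: posterior is Pareto(max(x_m, max xᵢ), k + n).
Sample maximum = 25.30; prior scale x_m = 23.59 → posterior scale = max = 25.30.
Posterior shape = 1.44 + 8 = 9.44.
Posterior shape k = 9.44.

9.44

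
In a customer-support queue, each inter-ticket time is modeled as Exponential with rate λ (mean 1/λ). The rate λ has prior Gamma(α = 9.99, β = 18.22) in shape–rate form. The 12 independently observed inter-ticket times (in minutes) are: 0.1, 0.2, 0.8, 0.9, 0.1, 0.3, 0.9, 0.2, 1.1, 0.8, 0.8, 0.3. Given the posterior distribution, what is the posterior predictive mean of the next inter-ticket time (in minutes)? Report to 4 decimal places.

With a Gamma(shape α, rate β) prior on the exponential rate λ, the posterior after n observations with total T = Σxᵢ is Gamma(α+n, β+T).
Sum of observations T = 6.5 minutes; n = 12.
Posterior: Gamma(9.99+12, 18.22+6.5) = Gamma(21.99, 24.72).
The predictive distribution for the next observation is Lomax; its mean is β/(α−1) = 24.72/20.99 = 1.1777.

1.1777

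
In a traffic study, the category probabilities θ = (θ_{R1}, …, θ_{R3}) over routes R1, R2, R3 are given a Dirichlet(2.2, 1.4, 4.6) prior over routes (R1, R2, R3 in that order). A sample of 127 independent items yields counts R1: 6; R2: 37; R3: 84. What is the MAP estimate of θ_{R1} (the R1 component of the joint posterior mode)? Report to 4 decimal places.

0.0545

The Dirichlet prior is conjugate to the Multinomial likelihood: each posterior αⱼ = prior αⱼ + observed count nⱼ.
Posterior concentration: (8.2, 38.4, 88.6), total = 135.2.
Joint mode component: (α_{R1}−1)/(Σα−K) = 7.2/132.2 = 0.0545.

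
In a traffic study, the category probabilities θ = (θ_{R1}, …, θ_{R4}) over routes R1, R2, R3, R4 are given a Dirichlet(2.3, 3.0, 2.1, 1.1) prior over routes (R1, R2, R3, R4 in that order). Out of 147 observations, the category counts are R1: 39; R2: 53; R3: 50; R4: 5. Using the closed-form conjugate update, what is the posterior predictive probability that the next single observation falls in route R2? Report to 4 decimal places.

0.3601

The Dirichlet prior is conjugate to the Multinomial likelihood: each posterior αⱼ = prior αⱼ + observed count nⱼ.
Posterior concentration: (41.3, 56.0, 52.1, 6.1), total = 155.5.
P(next = R2 | data) = α_{R2}/Σα = 0.3601.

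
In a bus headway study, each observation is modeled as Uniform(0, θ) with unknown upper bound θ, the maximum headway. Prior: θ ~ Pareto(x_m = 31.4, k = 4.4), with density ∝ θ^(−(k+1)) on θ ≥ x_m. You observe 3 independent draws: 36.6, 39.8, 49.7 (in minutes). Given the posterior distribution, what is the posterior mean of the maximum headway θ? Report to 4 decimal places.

57.4656

A Pareto(scale x_m, shape k) prior on the upper bound θ of Uniform(0, θ) is conjugate: posterior is Pareto(max(x_m, max xᵢ), k + n).
Sample maximum = 49.7; prior scale x_m = 31.4 → posterior scale = max = 49.7.
Posterior shape = 4.4 + 3 = 7.4.
E[θ|data] = k·x_m/(k−1) = 7.4·49.7/6.4 = 57.4656.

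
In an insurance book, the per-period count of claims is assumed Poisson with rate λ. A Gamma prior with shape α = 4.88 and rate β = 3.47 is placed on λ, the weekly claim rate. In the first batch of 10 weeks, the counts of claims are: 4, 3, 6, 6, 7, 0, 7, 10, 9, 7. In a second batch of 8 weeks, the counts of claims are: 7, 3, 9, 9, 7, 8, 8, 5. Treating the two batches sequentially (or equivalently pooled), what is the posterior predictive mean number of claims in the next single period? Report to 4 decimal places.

With a Gamma(shape α, rate β) prior, the Poisson likelihood is conjugate: the posterior is Gamma(α + ΣXᵢ, β + n).
Batch 1: sum of counts S = 59 over n = 10 weeks.
After batch 1: Gamma(α+S, β+n) = Gamma(4.88+59, 3.47+10) = Gamma(63.88, 13.47).
Batch 2: sum of counts S = 56 over n = 8 weeks.
After batch 2: Gamma(α+S, β+n) = Gamma(63.88+56, 13.47+8) = Gamma(119.88, 21.47).
The predictive distribution for one future period is NegBinom with mean α/β = 5.5836.

5.5836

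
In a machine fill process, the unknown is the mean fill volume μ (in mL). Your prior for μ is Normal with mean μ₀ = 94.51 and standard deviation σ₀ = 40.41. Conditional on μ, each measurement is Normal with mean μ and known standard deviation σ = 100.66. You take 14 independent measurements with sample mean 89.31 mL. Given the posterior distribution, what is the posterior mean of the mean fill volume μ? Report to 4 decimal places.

90.9069

For Normal data with known variance σ², a Normal(μ₀, σ₀²) prior on μ is conjugate. Posterior precision = 1/σ₀² + n/σ²; posterior mean is the precision-weighted average of μ₀ and x̄.
n·x̄ = 14·89.31 = 1250.34.
σ₀² = 40.41² = 1632.9681, σ² = 100.66² = 10132.4356; σ² + n·σ₀² = 10132.4356 + 14·1632.9681 = 32993.989.
Posterior mean = (μ₀/σ₀² + n·x̄/σ²)/(1/σ₀² + n/σ²) = (σ²·μ₀ + σ₀²·n·x̄)/(σ² + n·σ₀²) = (10132.4356·94.51 + 1632.9681·1250.34)/32993.989 = 2999381.82271/32993.989 = 90.9069.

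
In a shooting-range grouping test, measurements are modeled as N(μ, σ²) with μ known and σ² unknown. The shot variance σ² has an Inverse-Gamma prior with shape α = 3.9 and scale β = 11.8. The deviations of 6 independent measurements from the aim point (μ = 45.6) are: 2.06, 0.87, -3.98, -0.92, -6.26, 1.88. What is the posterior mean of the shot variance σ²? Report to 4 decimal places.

With known mean μ and an Inverse-Gamma(α, β) prior on σ², the Normal likelihood is conjugate: posterior is Inv-Gamma(α + n/2, β + Σ(xᵢ−μ)²/2).
Σ(xᵢ−μ)² = (2.06)² + (0.87)² + (-3.98)² + (-0.92)² + (-6.26)² + (1.88)² = 64.4093.
Posterior: Inv-Gamma(3.9 + 6/2, 11.8 + 64.4093/2) = Inv-Gamma(6.90, 44.00465).
E[σ²|data] = β/(α−1) = 44.00465/5.90 = 7.4584.

7.4584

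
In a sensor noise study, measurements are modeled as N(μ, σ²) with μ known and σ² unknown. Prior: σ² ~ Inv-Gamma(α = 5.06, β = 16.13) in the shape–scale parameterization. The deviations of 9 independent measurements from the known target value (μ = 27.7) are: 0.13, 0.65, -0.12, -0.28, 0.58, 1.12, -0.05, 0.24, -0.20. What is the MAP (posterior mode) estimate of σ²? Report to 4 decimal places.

1.6327

With known mean μ and an Inverse-Gamma(α, β) prior on σ², the Normal likelihood is conjugate: posterior is Inv-Gamma(α + n/2, β + Σ(xᵢ−μ)²/2).
Σ(xᵢ−μ)² = (0.13)² + (0.65)² + (-0.12)² + (-0.28)² + (0.58)² + (1.12)² + (-0.05)² + (0.24)² + (-0.20)² = 2.2231.
Posterior: Inv-Gamma(5.06 + 9/2, 16.13 + 2.2231/2) = Inv-Gamma(9.56, 17.24155).
Mode = β/(α+1) = 17.24155/10.56 = 1.6327.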